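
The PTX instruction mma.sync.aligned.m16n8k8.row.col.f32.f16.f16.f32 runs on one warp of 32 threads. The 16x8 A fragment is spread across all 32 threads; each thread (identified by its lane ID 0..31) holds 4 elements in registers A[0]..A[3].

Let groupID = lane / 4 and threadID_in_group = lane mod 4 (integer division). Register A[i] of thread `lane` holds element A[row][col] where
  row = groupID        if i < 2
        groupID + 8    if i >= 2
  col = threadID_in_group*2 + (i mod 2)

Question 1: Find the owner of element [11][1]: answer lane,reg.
r:11=>grp=3,rB=1  c:1=>tig=0,lo=1
L=3*4+0=12  i=1*2+1=3

12,3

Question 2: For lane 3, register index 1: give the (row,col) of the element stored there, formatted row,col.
lane 3→3/4=0, 3 mod 4=3
i=1  r:0+0→0  c:2·3+1→7

0,7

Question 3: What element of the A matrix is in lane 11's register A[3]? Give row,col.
lane 11->11/4=2, 11 mod 4=3
i=3  r:2+8->10  c:2·3+1->7

10,7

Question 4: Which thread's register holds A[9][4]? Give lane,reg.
6,2

r:9=>grp=1,rB=1  c:4=>tig=2,lo=0
L=1*4+2=6  i=1*2+0=2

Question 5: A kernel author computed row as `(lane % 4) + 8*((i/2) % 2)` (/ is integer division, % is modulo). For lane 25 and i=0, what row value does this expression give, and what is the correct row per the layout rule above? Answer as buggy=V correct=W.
`(lane % 4) + 8*((i/2) % 2)`[25,0]⇒1
lane 25⇒25/4=6, 25 mod 4=1
i=0  r:6+0⇒6  c:2·1+0⇒2
row: 1 vs 6

buggy=1 correct=6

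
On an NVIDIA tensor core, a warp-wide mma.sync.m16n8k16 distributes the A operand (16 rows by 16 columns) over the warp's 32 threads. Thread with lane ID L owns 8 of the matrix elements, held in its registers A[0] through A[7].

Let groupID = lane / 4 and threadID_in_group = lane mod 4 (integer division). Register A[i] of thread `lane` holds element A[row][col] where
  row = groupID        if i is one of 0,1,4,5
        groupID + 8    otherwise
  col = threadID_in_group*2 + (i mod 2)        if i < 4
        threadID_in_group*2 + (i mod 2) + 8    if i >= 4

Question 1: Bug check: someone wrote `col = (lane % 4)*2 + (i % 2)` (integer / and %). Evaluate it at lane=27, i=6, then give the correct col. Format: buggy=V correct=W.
`(lane % 4)*2 + (i % 2)`[27,6]=>6
lane 27: grp=6 (27/4), tig=3 (27%4)
i=6: r=6+8=14, c=3*2+0+8=14
col: 6 vs 14

buggy=6 correct=14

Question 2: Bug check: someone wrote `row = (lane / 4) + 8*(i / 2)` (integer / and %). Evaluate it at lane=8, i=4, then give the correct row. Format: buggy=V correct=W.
`(lane / 4) + 8*(i / 2)`[8,4]→18
8: G=2,T=0
[4] (2+0,0*2+0+8) = (2,8)
row: 18 vs 2

buggy=18 correct=2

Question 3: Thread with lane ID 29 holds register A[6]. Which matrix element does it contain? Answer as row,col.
L=29⇒gr=29>>2=7, th=29&3=1
[6]⇒row 7+8=15  col 1·2+0+8=10

15,10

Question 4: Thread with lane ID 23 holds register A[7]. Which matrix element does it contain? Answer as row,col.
13,15

lane 23⇒23/4=5, 23 mod 4=3
i=7  r:5+8⇒13  c:2·3+1+8⇒15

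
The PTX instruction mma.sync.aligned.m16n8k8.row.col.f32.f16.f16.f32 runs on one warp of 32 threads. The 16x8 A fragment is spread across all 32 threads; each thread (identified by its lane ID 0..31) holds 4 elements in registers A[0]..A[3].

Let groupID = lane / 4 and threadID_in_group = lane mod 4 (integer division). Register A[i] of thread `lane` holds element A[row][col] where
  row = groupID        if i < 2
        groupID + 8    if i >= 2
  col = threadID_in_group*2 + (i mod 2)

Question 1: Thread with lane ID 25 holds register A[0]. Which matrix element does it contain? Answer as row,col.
6,2

lane 25: grp=6 (25/4), tig=1 (25%4)
i=0: r=6+0=6, c=1*2+0=2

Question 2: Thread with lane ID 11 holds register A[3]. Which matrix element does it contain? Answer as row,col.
L=11->g=11>>2=2, t=11&3=3
[3]->row 2+8=10  col 3·2+1=7

10,7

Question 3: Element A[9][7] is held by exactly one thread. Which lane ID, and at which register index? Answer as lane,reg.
7,3

r=9⇒gr=1,Rb=1  c=7⇒th=3,odd=1
L=1*4+3=7  i=1*2+1=3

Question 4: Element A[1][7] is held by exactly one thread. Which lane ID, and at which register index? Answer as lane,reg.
r=1⇒gr=1,Rb=0  c=7⇒th=3,odd=1
L=1*4+3=7  i=0*2+1=1

7,1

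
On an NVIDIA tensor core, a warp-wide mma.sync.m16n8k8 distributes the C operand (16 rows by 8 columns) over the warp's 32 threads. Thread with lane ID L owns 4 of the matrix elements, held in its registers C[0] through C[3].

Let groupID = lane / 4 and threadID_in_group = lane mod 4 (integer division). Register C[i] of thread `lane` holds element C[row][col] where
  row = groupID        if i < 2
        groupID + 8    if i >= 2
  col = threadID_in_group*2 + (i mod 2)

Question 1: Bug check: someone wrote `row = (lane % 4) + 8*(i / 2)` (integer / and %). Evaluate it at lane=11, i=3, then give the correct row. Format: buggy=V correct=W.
`(lane % 4) + 8*(i / 2)`[11,3]⇒11
lane 11⇒11/4=2, 11 mod 4=3
i=3  r:2+8⇒10  c:2·3+1⇒7
row: 11 vs 10

buggy=11 correct=10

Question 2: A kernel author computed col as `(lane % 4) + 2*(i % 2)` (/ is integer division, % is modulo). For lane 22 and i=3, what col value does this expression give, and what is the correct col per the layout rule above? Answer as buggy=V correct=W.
`(lane % 4) + 2*(i % 2)`[22,3]=>4
lane 22: grp=5 (22/4), tig=2 (22%4)
i=3: r=5+8=13, c=2*2+1=5
col: 4 vs 5

buggy=4 correct=5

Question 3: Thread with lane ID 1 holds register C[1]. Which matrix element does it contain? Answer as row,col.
0,3

1: gr=0,th=1
[1] (0+0,1*2+1) = (0,3)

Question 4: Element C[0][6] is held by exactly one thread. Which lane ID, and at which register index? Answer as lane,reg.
r=0→G=0,rhi=0  c=6→T=3,p=0
L=0*4+3=3  i=0*2+0=0

3,0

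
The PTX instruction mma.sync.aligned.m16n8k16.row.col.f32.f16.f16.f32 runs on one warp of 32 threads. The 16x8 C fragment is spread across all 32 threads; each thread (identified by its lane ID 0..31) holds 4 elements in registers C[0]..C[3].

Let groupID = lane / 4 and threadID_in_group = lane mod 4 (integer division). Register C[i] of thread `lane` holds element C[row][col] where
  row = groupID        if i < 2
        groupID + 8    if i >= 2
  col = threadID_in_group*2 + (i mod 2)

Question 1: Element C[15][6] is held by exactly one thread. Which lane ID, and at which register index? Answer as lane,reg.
r: 15->gid=7,r8=1  c: 6->tid=3,i&1=0
L=7*4+3=31  i=1*2+0=2

31,2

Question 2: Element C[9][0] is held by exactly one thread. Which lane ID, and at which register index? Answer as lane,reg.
4,2

r:9=>grp=1,rB=1  c:0=>tig=0,lo=0
L=1*4+0=4  i=1*2+0=2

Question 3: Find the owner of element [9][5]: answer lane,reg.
6,3

r:9=>grp=1,rB=1  c:5=>tig=2,lo=1
L=1*4+2=6  i=1*2+1=3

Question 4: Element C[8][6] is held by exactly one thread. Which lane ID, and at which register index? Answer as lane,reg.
3,2

r=8->g=0,rb=1  c=6->t=3,b0=0
L=0*4+3=3  i=1*2+0=2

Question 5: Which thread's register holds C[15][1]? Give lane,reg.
28,3

r:15=>grp=7,rB=1  c:1=>tig=0,lo=1
L=7*4+0=28  i=1*2+1=3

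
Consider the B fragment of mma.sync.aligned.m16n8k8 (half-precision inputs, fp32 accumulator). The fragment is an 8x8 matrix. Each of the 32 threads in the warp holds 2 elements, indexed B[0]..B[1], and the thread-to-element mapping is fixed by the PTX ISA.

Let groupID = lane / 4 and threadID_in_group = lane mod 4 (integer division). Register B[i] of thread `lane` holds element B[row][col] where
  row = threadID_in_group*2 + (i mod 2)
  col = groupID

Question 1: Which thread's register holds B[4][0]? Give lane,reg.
2,0

c:0=>grp=0  r:4=>tig=2,lo=0
L=0*4+2=2  i=0=0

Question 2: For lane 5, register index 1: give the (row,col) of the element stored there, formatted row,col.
lane 5: grp=1 (5/4), tig=1 (5%4)
i=1: r=1*2+1=3, c=grp=1

3,1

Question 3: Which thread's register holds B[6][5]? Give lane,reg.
23,0

c: 5->gid=5  r: 6->tid=3,i&1=0
L=5*4+3=23  i=0=0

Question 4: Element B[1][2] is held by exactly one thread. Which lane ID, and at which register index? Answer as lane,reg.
8,1

c=2->g=2  r=1->t=0,b0=1
L=2*4+0=8  i=1=1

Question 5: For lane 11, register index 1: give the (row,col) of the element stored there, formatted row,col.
lane 11: g=2 (11/4), t=3 (11%4)
i=1: r=3*2+1=7, c=g=2

7,2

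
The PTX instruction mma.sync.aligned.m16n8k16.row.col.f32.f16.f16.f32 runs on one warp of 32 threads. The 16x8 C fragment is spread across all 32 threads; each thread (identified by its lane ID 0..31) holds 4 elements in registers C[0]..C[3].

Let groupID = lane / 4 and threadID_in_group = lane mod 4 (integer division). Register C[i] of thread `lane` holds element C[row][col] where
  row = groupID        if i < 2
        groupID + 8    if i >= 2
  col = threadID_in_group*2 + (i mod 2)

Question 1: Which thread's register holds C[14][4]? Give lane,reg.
r:14=>grp=6,rB=1  c:4=>tig=2,lo=0
L=6*4+2=26  i=1*2+0=2

26,2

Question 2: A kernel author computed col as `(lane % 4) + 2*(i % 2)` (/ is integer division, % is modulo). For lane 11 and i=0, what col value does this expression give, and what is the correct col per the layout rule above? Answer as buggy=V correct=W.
buggy=3 correct=6

`(lane % 4) + 2*(i % 2)`[11,0]→3
lane 11: G=2 (11/4), T=3 (11%4)
i=0: r=2+0=2, c=3*2+0=6
col: 3 vs 6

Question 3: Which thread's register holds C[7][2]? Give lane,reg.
r=7→G=7,rhi=0  c=2→T=1,p=0
L=7*4+1=29  i=0*2+0=0

29,0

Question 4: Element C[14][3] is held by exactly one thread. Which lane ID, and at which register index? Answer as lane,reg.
25,3

r:14=>grp=6,rB=1  c:3=>tig=1,lo=1
L=6*4+1=25  i=1*2+1=3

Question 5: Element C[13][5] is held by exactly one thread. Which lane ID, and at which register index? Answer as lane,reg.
22,3

r=13->g=5,rb=1  c=5->t=2,b0=1
L=5*4+2=22  i=1*2+1=3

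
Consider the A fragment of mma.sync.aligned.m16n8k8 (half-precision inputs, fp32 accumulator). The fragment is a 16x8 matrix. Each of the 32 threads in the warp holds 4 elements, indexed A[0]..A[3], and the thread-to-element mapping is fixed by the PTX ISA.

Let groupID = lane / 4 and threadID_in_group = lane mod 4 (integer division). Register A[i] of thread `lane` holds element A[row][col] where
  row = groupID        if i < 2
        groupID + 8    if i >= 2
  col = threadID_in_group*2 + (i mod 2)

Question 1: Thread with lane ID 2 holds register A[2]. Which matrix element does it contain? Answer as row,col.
lane 2=>2/4=0, 2 mod 4=2
i=2  r:0+8=>8  c:2·2+0=>4

8,4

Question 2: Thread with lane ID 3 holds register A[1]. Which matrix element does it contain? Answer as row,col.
L=3->g=3>>2=0, t=3&3=3
[1]->row 0+0=0  col 3·2+1=7

0,7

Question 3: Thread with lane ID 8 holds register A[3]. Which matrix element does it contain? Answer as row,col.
lane 8: gid=2 (8/4), tid=0 (8%4)
i=3: r=2+8=10, c=0*2+1=1

10,1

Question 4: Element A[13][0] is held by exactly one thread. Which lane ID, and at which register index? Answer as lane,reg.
r=13→G=5,rhi=1  c=0→T=0,p=0
L=5*4+0=20  i=1*2+0=2

20,2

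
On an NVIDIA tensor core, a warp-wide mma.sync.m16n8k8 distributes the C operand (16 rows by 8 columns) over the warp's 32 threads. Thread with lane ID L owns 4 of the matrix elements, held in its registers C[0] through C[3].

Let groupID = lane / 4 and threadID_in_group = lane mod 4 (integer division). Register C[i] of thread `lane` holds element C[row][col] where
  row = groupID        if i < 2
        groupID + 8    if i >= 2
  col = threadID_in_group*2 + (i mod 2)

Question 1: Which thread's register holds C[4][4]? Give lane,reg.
r: 4->gid=4,r8=0  c: 4->tid=2,i&1=0
L=4*4+2=18  i=0*2+0=0

18,0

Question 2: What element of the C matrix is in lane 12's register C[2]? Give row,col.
11,0

L=12=>grp=12>>2=3, tig=12&3=0
[2]=>row 3+8=11  col 0·2+0=0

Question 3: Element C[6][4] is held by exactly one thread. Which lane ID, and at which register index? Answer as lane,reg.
r=6⇒gr=6,Rb=0  c=4⇒th=2,odd=0
L=6*4+2=26  i=0*2+0=0

26,0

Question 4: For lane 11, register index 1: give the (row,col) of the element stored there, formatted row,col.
2,7

lane 11: gid=2 (11/4), tid=3 (11%4)
i=1: r=2+0=2, c=3*2+1=7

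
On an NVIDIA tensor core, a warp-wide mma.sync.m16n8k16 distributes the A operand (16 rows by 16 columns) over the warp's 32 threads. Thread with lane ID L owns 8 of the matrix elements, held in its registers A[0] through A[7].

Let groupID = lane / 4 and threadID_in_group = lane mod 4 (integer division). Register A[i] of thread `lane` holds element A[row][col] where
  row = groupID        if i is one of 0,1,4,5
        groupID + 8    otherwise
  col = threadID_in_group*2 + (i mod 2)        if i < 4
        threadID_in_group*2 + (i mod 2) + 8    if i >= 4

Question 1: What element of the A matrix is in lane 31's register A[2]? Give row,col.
lane 31: gr=7 (31/4), th=3 (31%4)
i=2: r=7+8=15, c=3*2+0+0=6

15,6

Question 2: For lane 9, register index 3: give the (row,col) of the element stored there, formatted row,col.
10,3

lane 9->9/4=2, 9 mod 4=1
i=3  r:2+8->10  c:2·1+1+0->3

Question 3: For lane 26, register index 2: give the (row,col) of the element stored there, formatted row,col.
14,4

L=26->g=26>>2=6, t=26&3=2
[2]->row 6+8=14  col 2·2+0+0=4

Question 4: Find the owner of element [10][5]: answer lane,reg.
10,3

r: 10->gid=2,r8=1  c: 5->c8=0,tid=2,i&1=1
L=2*4+2=10  i=0*4+1*2+1=3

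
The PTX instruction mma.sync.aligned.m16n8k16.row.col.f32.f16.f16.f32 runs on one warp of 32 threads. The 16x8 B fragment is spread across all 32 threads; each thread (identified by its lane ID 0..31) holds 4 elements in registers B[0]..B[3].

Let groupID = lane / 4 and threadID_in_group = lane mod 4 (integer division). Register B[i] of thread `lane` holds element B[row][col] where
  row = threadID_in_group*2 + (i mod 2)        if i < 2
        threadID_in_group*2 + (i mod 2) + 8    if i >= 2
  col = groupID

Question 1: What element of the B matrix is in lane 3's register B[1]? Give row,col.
7,0

3: gid=0,tid=3
[1] (3*2+1+0,0) = (7,0)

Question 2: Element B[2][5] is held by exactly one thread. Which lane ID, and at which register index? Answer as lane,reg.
21,0

c=5->g=5  r=2->rb=0,t=1,b0=0
L=5*4+1=21  i=0*2+0=0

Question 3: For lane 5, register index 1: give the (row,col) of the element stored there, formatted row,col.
L=5->g=5>>2=1, t=5&3=1
[1]->row 1·2+1+0=3  col g=1

3,1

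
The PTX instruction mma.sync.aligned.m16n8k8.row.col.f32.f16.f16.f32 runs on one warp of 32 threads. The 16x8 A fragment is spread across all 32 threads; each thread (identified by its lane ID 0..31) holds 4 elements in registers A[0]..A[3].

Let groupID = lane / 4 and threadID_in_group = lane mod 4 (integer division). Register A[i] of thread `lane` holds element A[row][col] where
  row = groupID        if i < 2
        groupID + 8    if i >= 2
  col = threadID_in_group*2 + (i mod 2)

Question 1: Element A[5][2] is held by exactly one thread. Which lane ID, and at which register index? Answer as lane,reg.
r: 5->gid=5,r8=0  c: 2->tid=1,i&1=0
L=5*4+1=21  i=0*2+0=0

21,0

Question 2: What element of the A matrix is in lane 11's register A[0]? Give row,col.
2,6

lane 11->11/4=2, 11 mod 4=3
i=0  r:2+0->2  c:2·3+0->6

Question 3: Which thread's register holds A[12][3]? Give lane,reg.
r=12->g=4,rb=1  c=3->t=1,b0=1
L=4*4+1=17  i=1*2+1=3

17,3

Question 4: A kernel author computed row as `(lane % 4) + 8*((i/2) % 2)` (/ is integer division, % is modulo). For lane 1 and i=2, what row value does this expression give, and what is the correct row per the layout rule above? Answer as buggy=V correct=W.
`(lane % 4) + 8*((i/2) % 2)`[1,2]->9
1: g=0,t=1
[2] (0+8,1*2+0) = (8,2)
row: 9 vs 8

buggy=9 correct=8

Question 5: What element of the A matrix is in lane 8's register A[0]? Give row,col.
lane 8->8/4=2, 8 mod 4=0
i=0  r:2+0->2  c:2·0+0->0

2,0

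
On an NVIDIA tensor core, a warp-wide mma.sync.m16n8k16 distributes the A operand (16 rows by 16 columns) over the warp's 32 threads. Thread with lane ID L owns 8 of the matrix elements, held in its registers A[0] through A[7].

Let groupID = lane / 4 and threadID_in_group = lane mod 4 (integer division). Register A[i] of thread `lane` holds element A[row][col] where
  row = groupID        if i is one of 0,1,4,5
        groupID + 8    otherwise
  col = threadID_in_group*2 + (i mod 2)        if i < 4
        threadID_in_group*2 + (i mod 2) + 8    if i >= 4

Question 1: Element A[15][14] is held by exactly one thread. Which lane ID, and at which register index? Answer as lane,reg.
31,6

r=15→G=7,rhi=1  c=14→chi=1,T=3,p=0
L=7*4+3=31  i=1*4+1*2+0=6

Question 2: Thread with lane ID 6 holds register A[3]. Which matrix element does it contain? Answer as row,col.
lane 6: grp=1 (6/4), tig=2 (6%4)
i=3: r=1+8=9, c=2*2+1+0=5

9,5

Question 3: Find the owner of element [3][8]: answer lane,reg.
r=3→G=3,rhi=0  c=8→chi=1,T=0,p=0
L=3*4+0=12  i=1*4+0*2+0=4

12,4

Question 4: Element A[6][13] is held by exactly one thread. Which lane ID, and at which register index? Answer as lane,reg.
26,5

r=6→G=6,rhi=0  c=13→chi=1,T=2,p=1
L=6*4+2=26  i=1*4+0*2+1=5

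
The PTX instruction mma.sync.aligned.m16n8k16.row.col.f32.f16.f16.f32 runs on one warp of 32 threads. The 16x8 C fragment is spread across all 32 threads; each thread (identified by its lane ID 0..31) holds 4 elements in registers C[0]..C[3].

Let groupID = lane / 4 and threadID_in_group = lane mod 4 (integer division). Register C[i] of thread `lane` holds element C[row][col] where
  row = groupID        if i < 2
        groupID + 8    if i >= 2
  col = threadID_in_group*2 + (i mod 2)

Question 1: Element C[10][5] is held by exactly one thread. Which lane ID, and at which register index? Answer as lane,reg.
10,3

r=10⇒gr=2,Rb=1  c=5⇒th=2,odd=1
L=2*4+2=10  i=1*2+1=3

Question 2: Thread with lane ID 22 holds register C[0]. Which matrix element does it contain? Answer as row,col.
5,4

L=22→G=22>>2=5, T=22&3=2
[0]→row 5+0=5  col 2·2+0=4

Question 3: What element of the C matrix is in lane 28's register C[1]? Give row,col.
7,1

L=28->gid=28>>2=7, tid=28&3=0
[1]->row 7+0=7  col 0·2+1=1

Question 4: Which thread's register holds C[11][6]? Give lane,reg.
15,2

r=11→G=3,rhi=1  c=6→T=3,p=0
L=3*4+3=15  i=1*2+0=2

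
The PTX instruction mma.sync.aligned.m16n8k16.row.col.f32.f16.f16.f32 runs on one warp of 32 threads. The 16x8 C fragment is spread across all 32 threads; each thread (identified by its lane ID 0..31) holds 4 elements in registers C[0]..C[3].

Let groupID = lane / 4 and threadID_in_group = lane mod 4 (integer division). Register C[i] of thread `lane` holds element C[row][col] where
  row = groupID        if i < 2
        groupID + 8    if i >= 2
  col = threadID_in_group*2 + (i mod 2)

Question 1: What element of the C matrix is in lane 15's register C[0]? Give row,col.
3,6

15: grp=3,tig=3
[0] (3+0,3*2+0) = (3,6)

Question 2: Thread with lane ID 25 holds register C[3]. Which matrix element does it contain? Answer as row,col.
14,3

25: g=6,t=1
[3] (6+8,1*2+1) = (14,3)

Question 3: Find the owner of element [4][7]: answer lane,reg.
r=4->g=4,rb=0  c=7->t=3,b0=1
L=4*4+3=19  i=0*2+1=1

19,1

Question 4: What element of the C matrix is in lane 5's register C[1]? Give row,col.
5: gid=1,tid=1
[1] (1+0,1*2+1) = (1,3)

1,3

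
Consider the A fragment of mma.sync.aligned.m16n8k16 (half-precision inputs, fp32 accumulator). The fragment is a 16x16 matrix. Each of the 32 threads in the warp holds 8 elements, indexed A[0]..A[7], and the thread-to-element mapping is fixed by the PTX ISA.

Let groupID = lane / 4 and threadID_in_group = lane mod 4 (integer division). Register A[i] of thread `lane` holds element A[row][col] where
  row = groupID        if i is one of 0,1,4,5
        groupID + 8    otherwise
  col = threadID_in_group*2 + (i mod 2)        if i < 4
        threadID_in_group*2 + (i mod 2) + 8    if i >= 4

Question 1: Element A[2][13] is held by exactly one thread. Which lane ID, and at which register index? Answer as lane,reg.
r=2->g=2,rb=0  c=13->cb=1,t=2,b0=1
L=2*4+2=10  i=1*4+0*2+1=5

10,5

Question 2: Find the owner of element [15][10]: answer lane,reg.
r: 15->gid=7,r8=1  c: 10->c8=1,tid=1,i&1=0
L=7*4+1=29  i=1*4+1*2+0=6

29,6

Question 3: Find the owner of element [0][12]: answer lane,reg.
2,4

r: 0->gid=0,r8=0  c: 12->c8=1,tid=2,i&1=0
L=0*4+2=2  i=1*4+0*2+0=4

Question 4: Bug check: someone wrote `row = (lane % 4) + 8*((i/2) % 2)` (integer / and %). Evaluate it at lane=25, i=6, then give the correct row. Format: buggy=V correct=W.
`(lane % 4) + 8*((i/2) % 2)`[25,6]=>9
L=25=>grp=25>>2=6, tig=25&3=1
[6]=>row 6+8=14  col 1·2+0+8=10
row: 9 vs 14

buggy=9 correct=14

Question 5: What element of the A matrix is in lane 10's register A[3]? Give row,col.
10,5

lane 10: g=2 (10/4), t=2 (10%4)
i=3: r=2+8=10, c=2*2+1+0=5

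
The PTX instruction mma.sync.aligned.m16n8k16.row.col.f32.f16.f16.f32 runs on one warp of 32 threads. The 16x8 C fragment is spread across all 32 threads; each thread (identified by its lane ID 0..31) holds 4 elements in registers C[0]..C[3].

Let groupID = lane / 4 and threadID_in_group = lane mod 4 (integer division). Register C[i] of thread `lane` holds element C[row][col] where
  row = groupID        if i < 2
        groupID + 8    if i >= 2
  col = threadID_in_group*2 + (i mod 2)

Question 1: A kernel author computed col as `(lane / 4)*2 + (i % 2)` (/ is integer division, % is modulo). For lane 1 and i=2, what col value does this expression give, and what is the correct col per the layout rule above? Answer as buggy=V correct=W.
buggy=0 correct=2

`(lane / 4)*2 + (i % 2)`[1,2]->0
1: g=0,t=1
[2] (0+8,1*2+0) = (8,2)
col: 0 vs 2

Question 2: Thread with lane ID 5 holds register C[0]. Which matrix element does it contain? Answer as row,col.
lane 5: grp=1 (5/4), tig=1 (5%4)
i=0: r=1+0=1, c=1*2+0=2

1,2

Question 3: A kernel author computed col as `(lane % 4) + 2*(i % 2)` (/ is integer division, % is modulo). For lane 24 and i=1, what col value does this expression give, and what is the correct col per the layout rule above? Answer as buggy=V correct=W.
`(lane % 4) + 2*(i % 2)`[24,1]→2
lane 24: G=6 (24/4), T=0 (24%4)
i=1: r=6+0=6, c=0*2+1=1
col: 2 vs 1

buggy=2 correct=1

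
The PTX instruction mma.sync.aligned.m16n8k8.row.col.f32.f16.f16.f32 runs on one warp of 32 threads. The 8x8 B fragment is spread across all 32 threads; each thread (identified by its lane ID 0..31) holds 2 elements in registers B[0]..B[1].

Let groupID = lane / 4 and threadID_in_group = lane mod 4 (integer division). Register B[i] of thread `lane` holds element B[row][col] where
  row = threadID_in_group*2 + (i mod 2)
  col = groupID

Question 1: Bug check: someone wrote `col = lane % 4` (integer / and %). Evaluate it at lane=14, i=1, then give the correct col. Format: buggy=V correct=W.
buggy=2 correct=3

`lane % 4`[14,1]⇒2
L=14⇒gr=14>>2=3, th=14&3=2
[1]⇒row 2·2+1=5  col gr=3
col: 2 vs 3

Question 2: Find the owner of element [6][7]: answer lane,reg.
c=7->g=7  r=6->t=3,b0=0
L=7*4+3=31  i=0=0

31,0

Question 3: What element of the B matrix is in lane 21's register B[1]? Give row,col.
3,5

lane 21: g=5 (21/4), t=1 (21%4)
i=1: r=1*2+1=3, c=g=5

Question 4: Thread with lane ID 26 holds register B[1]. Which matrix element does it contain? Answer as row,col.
lane 26: gr=6 (26/4), th=2 (26%4)
i=1: r=2*2+1=5, c=gr=6

5,6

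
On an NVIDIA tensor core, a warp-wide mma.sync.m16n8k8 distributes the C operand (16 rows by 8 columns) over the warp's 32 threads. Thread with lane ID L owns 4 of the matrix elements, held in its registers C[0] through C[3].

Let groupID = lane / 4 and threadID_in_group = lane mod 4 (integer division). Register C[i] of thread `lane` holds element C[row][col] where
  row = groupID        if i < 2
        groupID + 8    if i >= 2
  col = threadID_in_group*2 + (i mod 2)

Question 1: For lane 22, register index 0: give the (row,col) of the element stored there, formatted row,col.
5,4

lane 22: gid=5 (22/4), tid=2 (22%4)
i=0: r=5+0=5, c=2*2+0=4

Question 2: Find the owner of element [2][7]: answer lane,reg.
11,1

r=2->g=2,rb=0  c=7->t=3,b0=1
L=2*4+3=11  i=0*2+1=1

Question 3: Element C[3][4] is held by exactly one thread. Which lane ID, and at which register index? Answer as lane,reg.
r: 3->gid=3,r8=0  c: 4->tid=2,i&1=0
L=3*4+2=14  i=0*2+0=0

14,0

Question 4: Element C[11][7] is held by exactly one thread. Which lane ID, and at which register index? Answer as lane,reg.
15,3

r=11→G=3,rhi=1  c=7→T=3,p=1
L=3*4+3=15  i=1*2+1=3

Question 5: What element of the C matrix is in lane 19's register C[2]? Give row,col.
19: gid=4,tid=3
[2] (4+8,3*2+0) = (12,6)

12,6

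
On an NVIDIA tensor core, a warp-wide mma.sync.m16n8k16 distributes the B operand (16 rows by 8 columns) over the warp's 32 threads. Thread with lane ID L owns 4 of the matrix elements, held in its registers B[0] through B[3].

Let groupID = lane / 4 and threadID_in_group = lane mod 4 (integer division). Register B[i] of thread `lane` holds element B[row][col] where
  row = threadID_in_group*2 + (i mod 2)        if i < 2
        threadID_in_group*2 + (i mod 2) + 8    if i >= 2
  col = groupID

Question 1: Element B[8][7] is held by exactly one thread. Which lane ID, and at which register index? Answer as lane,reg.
c: 7->gid=7  r: 8->r8=1,tid=0,i&1=0
L=7*4+0=28  i=1*2+0=2

28,2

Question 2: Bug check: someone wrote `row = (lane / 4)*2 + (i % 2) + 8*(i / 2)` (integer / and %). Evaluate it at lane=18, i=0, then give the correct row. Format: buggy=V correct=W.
buggy=8 correct=4

`(lane / 4)*2 + (i % 2) + 8*(i / 2)`[18,0]=>8
L=18=>grp=18>>2=4, tig=18&3=2
[0]=>row 2·2+0+0=4  col grp=4
row: 8 vs 4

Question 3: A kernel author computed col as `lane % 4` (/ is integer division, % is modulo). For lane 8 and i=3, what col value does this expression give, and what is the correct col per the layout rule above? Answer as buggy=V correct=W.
`lane % 4`[8,3]->0
8: g=2,t=0
[3] (0*2+1+8,2) = (9,2)
col: 0 vs 2

buggy=0 correct=2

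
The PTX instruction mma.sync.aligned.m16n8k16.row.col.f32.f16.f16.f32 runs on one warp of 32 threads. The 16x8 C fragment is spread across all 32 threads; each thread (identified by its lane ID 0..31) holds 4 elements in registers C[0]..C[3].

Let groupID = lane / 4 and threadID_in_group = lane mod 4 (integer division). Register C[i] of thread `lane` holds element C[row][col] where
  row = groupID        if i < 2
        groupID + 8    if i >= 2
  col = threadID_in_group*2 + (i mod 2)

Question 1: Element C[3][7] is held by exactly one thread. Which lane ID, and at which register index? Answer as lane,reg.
15,1

r=3->g=3,rb=0  c=7->t=3,b0=1
L=3*4+3=15  i=0*2+1=1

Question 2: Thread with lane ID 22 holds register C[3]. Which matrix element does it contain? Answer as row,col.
13,5

L=22->gid=22>>2=5, tid=22&3=2
[3]->row 5+8=13  col 2·2+1=5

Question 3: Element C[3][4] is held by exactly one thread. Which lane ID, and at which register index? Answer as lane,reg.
r:3=>grp=3,rB=0  c:4=>tig=2,lo=0
L=3*4+2=14  i=0*2+0=0

14,0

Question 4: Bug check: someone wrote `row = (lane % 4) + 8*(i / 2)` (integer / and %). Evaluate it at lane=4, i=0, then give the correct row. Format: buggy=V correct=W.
`(lane % 4) + 8*(i / 2)`[4,0]->0
lane 4: gid=1 (4/4), tid=0 (4%4)
i=0: r=1+0=1, c=0*2+0=0
row: 0 vs 1

buggy=0 correct=1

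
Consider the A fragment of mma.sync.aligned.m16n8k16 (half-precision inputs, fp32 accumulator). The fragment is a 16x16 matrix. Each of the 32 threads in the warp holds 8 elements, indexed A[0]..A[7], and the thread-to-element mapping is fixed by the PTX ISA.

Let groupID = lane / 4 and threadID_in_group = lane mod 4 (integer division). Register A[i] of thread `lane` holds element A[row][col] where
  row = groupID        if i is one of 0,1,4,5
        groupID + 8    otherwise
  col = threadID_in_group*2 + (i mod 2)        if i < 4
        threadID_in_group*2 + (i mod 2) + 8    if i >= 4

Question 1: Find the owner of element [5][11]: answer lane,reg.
r: 5->gid=5,r8=0  c: 11->c8=1,tid=1,i&1=1
L=5*4+1=21  i=1*4+0*2+1=5

21,5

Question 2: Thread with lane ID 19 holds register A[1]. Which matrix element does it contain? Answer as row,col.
L=19->gid=19>>2=4, tid=19&3=3
[1]->row 4+0=4  col 3·2+1+0=7

4,7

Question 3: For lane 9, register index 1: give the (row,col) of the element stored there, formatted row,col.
L=9->gid=9>>2=2, tid=9&3=1
[1]->row 2+0=2  col 1·2+1+0=3

2,3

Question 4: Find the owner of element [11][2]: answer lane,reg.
r=11→G=3,rhi=1  c=2→chi=0,T=1,p=0
L=3*4+1=13  i=0*4+1*2+0=2

13,2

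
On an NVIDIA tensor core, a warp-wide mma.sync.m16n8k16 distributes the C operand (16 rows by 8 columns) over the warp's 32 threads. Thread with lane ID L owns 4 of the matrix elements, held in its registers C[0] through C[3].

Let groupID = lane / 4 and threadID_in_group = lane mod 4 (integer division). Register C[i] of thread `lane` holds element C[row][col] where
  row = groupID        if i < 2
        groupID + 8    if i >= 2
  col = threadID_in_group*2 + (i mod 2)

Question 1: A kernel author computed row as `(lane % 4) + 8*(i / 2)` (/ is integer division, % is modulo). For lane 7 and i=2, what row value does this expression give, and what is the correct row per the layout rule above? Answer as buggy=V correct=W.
buggy=11 correct=9

`(lane % 4) + 8*(i / 2)`[7,2]->11
L=7->g=7>>2=1, t=7&3=3
[2]->row 1+8=9  col 3·2+0=6
row: 11 vs 9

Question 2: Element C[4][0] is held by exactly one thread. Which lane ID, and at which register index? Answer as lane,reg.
16,0

r=4->g=4,rb=0  c=0->t=0,b0=0
L=4*4+0=16  i=0*2+0=0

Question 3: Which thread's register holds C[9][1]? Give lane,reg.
4,3

r=9→G=1,rhi=1  c=1→T=0,p=1
L=1*4+0=4  i=1*2+1=3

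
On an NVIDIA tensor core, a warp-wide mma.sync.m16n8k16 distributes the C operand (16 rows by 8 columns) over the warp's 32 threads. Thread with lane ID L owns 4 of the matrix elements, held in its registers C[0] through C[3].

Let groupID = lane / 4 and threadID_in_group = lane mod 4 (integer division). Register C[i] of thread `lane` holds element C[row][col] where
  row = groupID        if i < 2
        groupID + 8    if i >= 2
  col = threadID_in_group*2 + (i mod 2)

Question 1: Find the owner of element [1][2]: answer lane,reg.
r=1⇒gr=1,Rb=0  c=2⇒th=1,odd=0
L=1*4+1=5  i=0*2+0=0

5,0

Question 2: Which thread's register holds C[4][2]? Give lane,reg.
r=4⇒gr=4,Rb=0  c=2⇒th=1,odd=0
L=4*4+1=17  i=0*2+0=0

17,0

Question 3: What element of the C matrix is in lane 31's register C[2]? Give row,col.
L=31=>grp=31>>2=7, tig=31&3=3
[2]=>row 7+8=15  col 3·2+0=6

15,6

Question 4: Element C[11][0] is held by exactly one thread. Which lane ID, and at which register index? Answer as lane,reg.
r=11->g=3,rb=1  c=0->t=0,b0=0
L=3*4+0=12  i=1*2+0=2

12,2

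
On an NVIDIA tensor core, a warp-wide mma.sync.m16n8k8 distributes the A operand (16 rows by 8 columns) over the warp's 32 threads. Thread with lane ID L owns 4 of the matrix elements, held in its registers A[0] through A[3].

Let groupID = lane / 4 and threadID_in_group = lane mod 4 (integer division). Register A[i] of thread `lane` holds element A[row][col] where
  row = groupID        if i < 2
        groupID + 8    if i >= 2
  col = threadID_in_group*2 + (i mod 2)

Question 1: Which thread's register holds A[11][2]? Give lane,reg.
r=11⇒gr=3,Rb=1  c=2⇒th=1,odd=0
L=3*4+1=13  i=1*2+0=2

13,2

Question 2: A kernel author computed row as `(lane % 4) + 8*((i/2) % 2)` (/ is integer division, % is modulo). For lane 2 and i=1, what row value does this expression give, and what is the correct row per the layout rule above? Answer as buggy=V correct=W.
`(lane % 4) + 8*((i/2) % 2)`[2,1]->2
lane 2->2/4=0, 2 mod 4=2
i=1  r:0+0->0  c:2·2+1->5
row: 2 vs 0

buggy=2 correct=0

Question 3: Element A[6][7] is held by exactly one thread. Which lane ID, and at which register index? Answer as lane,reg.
r=6⇒gr=6,Rb=0  c=7⇒th=3,odd=1
L=6*4+3=27  i=0*2+1=1

27,1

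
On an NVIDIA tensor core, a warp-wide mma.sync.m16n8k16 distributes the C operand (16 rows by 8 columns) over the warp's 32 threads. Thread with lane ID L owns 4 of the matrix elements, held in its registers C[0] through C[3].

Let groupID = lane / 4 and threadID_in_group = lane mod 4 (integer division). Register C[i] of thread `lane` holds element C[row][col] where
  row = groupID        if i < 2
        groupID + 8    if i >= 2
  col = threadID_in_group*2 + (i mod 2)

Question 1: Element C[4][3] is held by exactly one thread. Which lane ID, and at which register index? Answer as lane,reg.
17,1

r=4->g=4,rb=0  c=3->t=1,b0=1
L=4*4+1=17  i=0*2+1=1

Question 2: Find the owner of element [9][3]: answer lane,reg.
r: 9->gid=1,r8=1  c: 3->tid=1,i&1=1
L=1*4+1=5  i=1*2+1=3

5,3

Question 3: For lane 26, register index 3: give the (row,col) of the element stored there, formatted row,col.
14,5

lane 26: g=6 (26/4), t=2 (26%4)
i=3: r=6+8=14, c=2*2+1=5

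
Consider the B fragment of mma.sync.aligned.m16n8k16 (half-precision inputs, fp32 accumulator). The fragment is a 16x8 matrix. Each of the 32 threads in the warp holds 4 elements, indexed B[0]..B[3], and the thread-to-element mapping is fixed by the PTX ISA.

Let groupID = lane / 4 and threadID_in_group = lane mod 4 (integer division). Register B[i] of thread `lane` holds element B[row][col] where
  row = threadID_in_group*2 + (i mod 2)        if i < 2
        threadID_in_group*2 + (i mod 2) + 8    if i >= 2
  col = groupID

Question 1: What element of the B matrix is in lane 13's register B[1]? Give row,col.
3,3

lane 13->13/4=3, 13 mod 4=1
i=1  r:2·1+1+0->3  c:3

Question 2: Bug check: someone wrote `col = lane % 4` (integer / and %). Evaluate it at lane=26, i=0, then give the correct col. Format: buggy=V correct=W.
buggy=2 correct=6

`lane % 4`[26,0]→2
lane 26→26/4=6, 26 mod 4=2
i=0  r:2·2+0+0→4  c:6
col: 2 vs 6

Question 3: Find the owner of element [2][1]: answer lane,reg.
5,0

c=1⇒gr=1  r=2⇒Rb=0,th=1,odd=0
L=1*4+1=5  i=0*2+0=0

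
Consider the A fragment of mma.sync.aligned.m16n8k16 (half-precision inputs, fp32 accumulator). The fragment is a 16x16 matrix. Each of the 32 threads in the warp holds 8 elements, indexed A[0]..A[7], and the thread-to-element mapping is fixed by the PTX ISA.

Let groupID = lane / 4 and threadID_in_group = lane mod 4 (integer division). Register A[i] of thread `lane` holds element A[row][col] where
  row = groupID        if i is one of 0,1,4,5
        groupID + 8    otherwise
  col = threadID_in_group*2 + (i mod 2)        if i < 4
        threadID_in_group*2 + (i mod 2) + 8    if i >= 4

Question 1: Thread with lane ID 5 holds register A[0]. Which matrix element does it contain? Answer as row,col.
lane 5: g=1 (5/4), t=1 (5%4)
i=0: r=1+0=1, c=1*2+0+0=2

1,2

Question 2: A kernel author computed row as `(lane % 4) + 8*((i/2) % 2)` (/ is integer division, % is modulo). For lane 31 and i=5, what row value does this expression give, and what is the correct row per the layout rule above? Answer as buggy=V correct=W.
`(lane % 4) + 8*((i/2) % 2)`[31,5]=>3
lane 31: grp=7 (31/4), tig=3 (31%4)
i=5: r=7+0=7, c=3*2+1+8=15
row: 3 vs 7

buggy=3 correct=7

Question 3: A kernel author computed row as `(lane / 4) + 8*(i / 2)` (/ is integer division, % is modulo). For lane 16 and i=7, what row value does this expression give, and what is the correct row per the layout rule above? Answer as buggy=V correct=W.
`(lane / 4) + 8*(i / 2)`[16,7]⇒28
lane 16⇒16/4=4, 16 mod 4=0
i=7  r:4+8⇒12  c:2·0+1+8⇒9
row: 28 vs 12

buggy=28 correct=12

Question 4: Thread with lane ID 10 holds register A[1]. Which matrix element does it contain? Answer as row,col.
lane 10⇒10/4=2, 10 mod 4=2
i=1  r:2+0⇒2  c:2·2+1+0⇒5

2,5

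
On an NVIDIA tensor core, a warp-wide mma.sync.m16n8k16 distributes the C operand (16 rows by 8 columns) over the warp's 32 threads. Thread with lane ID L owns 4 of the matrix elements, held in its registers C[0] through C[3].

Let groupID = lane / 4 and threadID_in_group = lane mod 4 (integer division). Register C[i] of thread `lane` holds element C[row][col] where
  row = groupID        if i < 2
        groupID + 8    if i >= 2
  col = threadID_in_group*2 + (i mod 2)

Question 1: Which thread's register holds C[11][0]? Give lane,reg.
r: 11->gid=3,r8=1  c: 0->tid=0,i&1=0
L=3*4+0=12  i=1*2+0=2

12,2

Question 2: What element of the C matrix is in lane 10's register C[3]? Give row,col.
10,5

lane 10: gr=2 (10/4), th=2 (10%4)
i=3: r=2+8=10, c=2*2+1=5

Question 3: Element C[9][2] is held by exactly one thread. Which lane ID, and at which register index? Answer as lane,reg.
r:9=>grp=1,rB=1  c:2=>tig=1,lo=0
L=1*4+1=5  i=1*2+0=2

5,2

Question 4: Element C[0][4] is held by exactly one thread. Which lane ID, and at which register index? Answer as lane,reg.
r=0→G=0,rhi=0  c=4→T=2,p=0
L=0*4+2=2  i=0*2+0=0

2,0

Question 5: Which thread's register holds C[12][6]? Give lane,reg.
19,2

r=12->g=4,rb=1  c=6->t=3,b0=0
L=4*4+3=19  i=1*2+0=2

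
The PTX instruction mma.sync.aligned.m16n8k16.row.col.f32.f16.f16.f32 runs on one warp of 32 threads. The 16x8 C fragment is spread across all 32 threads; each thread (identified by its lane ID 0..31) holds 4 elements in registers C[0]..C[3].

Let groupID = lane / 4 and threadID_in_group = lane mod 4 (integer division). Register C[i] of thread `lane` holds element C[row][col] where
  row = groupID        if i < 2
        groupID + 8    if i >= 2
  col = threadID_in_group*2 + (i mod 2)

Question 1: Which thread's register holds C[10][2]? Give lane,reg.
r=10⇒gr=2,Rb=1  c=2⇒th=1,odd=0
L=2*4+1=9  i=1*2+0=2

9,2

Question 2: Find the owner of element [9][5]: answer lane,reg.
6,3

r=9⇒gr=1,Rb=1  c=5⇒th=2,odd=1
L=1*4+2=6  i=1*2+1=3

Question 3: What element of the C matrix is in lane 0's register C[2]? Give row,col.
8,0

L=0->g=0>>2=0, t=0&3=0
[2]->row 0+8=8  col 0·2+0=0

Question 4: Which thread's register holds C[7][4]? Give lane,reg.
30,0

r=7→G=7,rhi=0  c=4→T=2,p=0
L=7*4+2=30  i=0*2+0=0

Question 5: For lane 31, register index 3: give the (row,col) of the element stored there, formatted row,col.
lane 31->31/4=7, 31 mod 4=3
i=3  r:7+8->15  c:2·3+1->7

15,7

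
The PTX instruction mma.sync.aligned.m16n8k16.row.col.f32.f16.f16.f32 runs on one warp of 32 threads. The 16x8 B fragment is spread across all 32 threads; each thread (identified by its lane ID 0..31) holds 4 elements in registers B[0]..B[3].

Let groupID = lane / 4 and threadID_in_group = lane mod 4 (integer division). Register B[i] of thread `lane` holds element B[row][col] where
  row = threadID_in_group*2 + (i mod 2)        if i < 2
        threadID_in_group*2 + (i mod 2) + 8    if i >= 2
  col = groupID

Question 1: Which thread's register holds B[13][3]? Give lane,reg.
c=3->g=3  r=13->rb=1,t=2,b0=1
L=3*4+2=14  i=1*2+1=3

14,3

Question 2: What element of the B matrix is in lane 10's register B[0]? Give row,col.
4,2

L=10->gid=10>>2=2, tid=10&3=2
[0]->row 2·2+0+0=4  col gid=2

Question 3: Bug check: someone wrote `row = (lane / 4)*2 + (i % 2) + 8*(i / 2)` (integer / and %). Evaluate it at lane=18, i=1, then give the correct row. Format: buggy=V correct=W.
`(lane / 4)*2 + (i % 2) + 8*(i / 2)`[18,1]⇒9
lane 18: gr=4 (18/4), th=2 (18%4)
i=1: r=2*2+1+0=5, c=gr=4
row: 9 vs 5

buggy=9 correct=5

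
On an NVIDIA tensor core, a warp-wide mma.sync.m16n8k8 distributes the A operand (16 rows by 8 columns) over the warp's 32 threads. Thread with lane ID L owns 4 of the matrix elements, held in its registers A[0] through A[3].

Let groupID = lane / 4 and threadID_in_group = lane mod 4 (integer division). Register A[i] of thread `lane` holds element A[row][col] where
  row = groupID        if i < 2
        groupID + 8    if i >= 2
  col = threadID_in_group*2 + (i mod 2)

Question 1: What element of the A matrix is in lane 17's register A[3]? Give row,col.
lane 17: G=4 (17/4), T=1 (17%4)
i=3: r=4+8=12, c=1*2+1=3

12,3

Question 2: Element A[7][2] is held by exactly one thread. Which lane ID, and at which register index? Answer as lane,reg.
29,0

r=7⇒gr=7,Rb=0  c=2⇒th=1,odd=0
L=7*4+1=29  i=0*2+0=0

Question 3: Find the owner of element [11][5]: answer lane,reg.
r: 11->gid=3,r8=1  c: 5->tid=2,i&1=1
L=3*4+2=14  i=1*2+1=3

14,3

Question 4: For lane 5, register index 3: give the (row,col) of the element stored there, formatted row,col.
lane 5: gr=1 (5/4), th=1 (5%4)
i=3: r=1+8=9, c=1*2+1=3

9,3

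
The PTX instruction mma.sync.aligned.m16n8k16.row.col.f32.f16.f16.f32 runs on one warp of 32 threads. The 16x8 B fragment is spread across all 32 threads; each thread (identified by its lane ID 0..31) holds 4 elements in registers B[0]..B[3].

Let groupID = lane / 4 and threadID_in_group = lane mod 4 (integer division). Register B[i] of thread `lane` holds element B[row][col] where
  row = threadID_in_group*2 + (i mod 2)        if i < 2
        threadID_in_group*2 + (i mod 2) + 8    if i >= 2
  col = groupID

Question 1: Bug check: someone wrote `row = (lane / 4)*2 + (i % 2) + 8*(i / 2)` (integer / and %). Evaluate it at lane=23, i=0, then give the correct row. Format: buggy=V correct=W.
`(lane / 4)*2 + (i % 2) + 8*(i / 2)`[23,0]=>10
lane 23=>23/4=5, 23 mod 4=3
i=0  r:2·3+0+0=>6  c:5
row: 10 vs 6

buggy=10 correct=6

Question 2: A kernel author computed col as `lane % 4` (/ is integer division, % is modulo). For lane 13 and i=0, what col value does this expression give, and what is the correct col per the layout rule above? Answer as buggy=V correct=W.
`lane % 4`[13,0]->1
lane 13->13/4=3, 13 mod 4=1
i=0  r:2·1+0+0->2  c:3
col: 1 vs 3

buggy=1 correct=3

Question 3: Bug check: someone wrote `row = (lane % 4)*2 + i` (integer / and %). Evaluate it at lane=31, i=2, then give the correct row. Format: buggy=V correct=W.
`(lane % 4)*2 + i`[31,2]->8
lane 31->31/4=7, 31 mod 4=3
i=2  r:2·3+0+8->14  c:7
row: 8 vs 14

buggy=8 correct=14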